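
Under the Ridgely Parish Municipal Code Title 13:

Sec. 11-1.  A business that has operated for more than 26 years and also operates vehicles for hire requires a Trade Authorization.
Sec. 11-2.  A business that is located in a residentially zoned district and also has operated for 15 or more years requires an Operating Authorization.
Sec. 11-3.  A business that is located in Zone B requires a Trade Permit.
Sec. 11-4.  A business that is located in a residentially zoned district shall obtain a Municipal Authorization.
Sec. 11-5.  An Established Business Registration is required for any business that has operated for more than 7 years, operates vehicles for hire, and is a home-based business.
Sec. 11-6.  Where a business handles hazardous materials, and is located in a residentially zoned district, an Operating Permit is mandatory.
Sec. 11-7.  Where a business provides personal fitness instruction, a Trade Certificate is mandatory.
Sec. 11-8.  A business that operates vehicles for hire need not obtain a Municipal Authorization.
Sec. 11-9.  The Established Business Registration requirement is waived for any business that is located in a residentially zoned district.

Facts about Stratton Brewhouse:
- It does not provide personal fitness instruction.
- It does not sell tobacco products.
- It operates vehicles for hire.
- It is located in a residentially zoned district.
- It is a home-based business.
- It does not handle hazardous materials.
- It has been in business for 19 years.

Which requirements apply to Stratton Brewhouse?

Operating Authorization

Sec. 11-1. years in business 19 ≤ 26; operates vehicles for hire → Trade Authorization not required.
Sec. 11-2. is located in a residentially zoned district; years in business 19 ≥ 15 → Operating Authorization required.
Sec. 11-3. is located in a residentially zoned district (not: is located in Zone B) → Trade Permit not required.
Sec. 11-4. is located in a residentially zoned district → Municipal Authorization required.
Sec. 11-5. years in business 19 > 7; operates vehicles for hire; is a home-based business → Established Business Registration required.
Sec. 11-6. does not handle hazardous materials; is located in a residentially zoned district → Operating Permit not required.
Sec. 11-7. does not provide personal fitness instruction → Trade Certificate not required.
Sec. 11-8. operates vehicles for hire → exempt from Municipal Authorization.
Sec. 11-9. is located in a residentially zoned district → exempt from Established Business Registration.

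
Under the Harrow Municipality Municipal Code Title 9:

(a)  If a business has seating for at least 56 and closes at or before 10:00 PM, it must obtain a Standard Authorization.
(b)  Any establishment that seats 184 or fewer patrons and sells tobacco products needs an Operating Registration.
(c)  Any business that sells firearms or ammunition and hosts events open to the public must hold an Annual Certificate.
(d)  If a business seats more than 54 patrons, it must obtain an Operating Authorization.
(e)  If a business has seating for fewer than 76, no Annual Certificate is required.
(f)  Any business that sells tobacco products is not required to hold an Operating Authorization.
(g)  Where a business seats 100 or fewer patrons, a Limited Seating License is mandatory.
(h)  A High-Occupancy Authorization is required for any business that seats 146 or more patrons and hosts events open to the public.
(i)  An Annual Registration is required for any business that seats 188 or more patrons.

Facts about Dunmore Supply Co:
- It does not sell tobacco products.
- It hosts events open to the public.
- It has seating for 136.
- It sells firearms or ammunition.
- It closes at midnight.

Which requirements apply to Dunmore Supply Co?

(a) seating 136 ≥ 56; closes midnight, after 10:00 PM → Standard Authorization not required.
(b) seating 136 ≤ 184; does not sell tobacco products → Operating Registration not required.
(c) sells firearms or ammunition; hosts events open to the public → Annual Certificate required.
(d) seating 136 > 54 → Operating Authorization required.
(e) seating 136 ≥ 76 → Annual Certificate exemption does not apply.
(f) does not sell tobacco products → Operating Authorization exemption does not apply.
(g) seating 136 > 100 → Limited Seating License not required.
(h) seating 136 < 146; hosts events open to the public → High-Occupancy Authorization not required.
(i) seating 136 < 188 → Annual Registration not required.

Annual Certificate, Operating Authorization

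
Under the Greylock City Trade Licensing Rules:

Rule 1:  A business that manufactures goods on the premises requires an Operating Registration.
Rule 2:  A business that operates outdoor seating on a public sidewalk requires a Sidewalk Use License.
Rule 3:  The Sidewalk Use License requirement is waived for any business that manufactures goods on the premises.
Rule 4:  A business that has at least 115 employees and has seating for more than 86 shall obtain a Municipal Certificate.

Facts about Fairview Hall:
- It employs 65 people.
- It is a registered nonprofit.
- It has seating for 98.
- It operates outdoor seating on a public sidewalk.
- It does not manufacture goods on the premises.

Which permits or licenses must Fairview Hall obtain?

Sidewalk Use License

Rule 1: does not manufacture goods on the premises → Operating Registration not required.
Rule 2: operates outdoor seating on a public sidewalk → Sidewalk Use License required.
Rule 3: does not manufacture goods on the premises → Sidewalk Use License exemption does not apply.
Rule 4: employees 65 < 115; seating 98 > 86 → Municipal Certificate not required.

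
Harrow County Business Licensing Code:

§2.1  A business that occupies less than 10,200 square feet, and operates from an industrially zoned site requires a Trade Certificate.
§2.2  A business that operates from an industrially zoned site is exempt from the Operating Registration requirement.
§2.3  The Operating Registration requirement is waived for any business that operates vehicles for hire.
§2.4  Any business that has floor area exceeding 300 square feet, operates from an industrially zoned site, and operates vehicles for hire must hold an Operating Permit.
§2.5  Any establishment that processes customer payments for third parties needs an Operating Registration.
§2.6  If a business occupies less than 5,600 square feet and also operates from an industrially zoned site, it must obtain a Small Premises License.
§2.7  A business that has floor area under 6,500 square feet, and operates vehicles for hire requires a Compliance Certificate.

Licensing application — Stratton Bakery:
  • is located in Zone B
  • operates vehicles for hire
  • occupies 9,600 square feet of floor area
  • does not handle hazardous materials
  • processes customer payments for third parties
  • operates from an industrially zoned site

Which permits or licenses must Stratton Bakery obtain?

Operating Permit, Trade Certificate

§2.1 floor area 9,600 square feet < 10,200 square feet; operates from an industrially zoned site → Trade Certificate required.
§2.2 operates from an industrially zoned site → exempt from Operating Registration.
§2.3 operates vehicles for hire → exempt from Operating Registration.
§2.4 floor area 9,600 square feet > 300 square feet; operates from an industrially zoned site; operates vehicles for hire → Operating Permit required.
§2.5 processes customer payments for third parties → Operating Registration required.
§2.6 floor area 9,600 square feet ≥ 5,600 square feet; operates from an industrially zoned site → Small Premises License not required.
§2.7 floor area 9,600 square feet ≥ 6,500 square feet; operates vehicles for hire → Compliance Certificate not required.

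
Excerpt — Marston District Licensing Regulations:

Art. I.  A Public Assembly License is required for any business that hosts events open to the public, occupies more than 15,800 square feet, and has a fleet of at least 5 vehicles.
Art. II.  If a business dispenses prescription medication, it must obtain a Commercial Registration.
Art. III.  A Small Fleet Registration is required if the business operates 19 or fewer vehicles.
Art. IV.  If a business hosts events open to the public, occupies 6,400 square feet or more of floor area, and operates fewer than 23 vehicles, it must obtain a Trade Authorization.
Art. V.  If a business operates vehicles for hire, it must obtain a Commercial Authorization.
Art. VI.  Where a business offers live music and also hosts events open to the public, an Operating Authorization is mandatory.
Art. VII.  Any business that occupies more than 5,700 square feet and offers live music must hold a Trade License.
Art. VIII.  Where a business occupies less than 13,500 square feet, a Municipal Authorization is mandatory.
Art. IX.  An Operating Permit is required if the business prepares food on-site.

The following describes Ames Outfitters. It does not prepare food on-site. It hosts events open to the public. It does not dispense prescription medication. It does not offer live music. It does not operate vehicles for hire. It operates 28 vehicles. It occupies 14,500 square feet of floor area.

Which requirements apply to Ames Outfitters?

None

Art. I. hosts events open to the public; floor area 14,500 square feet ≤ 15,800 square feet; vehicles 28 ≥ 5 → Public Assembly License not required.
Art. II. does not dispense prescription medication → Commercial Registration not required.
Art. III. vehicles 28 > 19 → Small Fleet Registration not required.
Art. IV. hosts events open to the public; floor area 14,500 square feet ≥ 6,400 square feet; vehicles 28 ≥ 23 → Trade Authorization not required.
Art. V. does not operate vehicles for hire → Commercial Authorization not required.
Art. VI. does not offer live music; hosts events open to the public → Operating Authorization not required.
Art. VII. floor area 14,500 square feet > 5,700 square feet; does not offer live music → Trade License not required.
Art. VIII. floor area 14,500 square feet ≥ 13,500 square feet → Municipal Authorization not required.
Art. IX. does not prepare food on-site → Operating Permit not required.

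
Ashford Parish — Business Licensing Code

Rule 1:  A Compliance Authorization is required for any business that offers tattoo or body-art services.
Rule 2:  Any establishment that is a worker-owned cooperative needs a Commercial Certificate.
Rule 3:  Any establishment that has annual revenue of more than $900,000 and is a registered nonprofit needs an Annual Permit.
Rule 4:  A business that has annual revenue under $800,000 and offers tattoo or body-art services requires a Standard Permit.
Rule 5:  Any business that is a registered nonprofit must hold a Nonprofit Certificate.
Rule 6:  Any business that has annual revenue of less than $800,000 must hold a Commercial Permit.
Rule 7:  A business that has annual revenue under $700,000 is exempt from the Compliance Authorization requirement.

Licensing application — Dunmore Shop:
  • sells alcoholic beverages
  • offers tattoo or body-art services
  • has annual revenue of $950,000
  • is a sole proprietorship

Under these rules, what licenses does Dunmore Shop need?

Rule 1: offers tattoo or body-art services → Compliance Authorization required.
Rule 2: is a sole proprietorship (not: is a worker-owned cooperative) → Commercial Certificate not required.
Rule 3: revenue $950,000 > $900,000; is a sole proprietorship (not: is a registered nonprofit) → Annual Permit not required.
Rule 4: revenue $950,000 ≥ $800,000; offers tattoo or body-art services → Standard Permit not required.
Rule 5: is a sole proprietorship (not: is a registered nonprofit) → Nonprofit Certificate not required.
Rule 6: revenue $950,000 ≥ $800,000 → Commercial Permit not required.
Rule 7: revenue $950,000 ≥ $700,000 → Compliance Authorization exemption does not apply.

Compliance Authorization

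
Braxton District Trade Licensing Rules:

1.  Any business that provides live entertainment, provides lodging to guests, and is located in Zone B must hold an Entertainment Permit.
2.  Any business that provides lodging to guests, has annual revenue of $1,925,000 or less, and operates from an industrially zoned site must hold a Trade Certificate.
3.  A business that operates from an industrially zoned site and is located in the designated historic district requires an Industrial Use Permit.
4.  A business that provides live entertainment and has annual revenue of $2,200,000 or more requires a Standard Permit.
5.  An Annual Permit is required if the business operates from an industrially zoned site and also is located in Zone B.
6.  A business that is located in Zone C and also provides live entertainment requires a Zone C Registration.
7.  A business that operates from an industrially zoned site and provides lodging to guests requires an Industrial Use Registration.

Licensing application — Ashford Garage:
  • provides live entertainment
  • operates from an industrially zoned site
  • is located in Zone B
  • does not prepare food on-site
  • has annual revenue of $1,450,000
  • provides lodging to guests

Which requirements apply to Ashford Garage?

1. provides live entertainment; provides lodging to guests; is located in Zone B → Entertainment Permit required.
2. provides lodging to guests; revenue $1,450,000 ≤ $1,925,000; operates from an industrially zoned site → Trade Certificate required.
3. operates from an industrially zoned site; is located in Zone B (not: is located in the designated historic district) → Industrial Use Permit not required.
4. provides live entertainment; revenue $1,450,000 < $2,200,000 → Standard Permit not required.
5. operates from an industrially zoned site; is located in Zone B → Annual Permit required.
6. is located in Zone B (not: is located in Zone C); provides live entertainment → Zone C Registration not required.
7. operates from an industrially zoned site; provides lodging to guests → Industrial Use Registration required.

Annual Permit, Entertainment Permit, Industrial Use Registration, Trade Certificate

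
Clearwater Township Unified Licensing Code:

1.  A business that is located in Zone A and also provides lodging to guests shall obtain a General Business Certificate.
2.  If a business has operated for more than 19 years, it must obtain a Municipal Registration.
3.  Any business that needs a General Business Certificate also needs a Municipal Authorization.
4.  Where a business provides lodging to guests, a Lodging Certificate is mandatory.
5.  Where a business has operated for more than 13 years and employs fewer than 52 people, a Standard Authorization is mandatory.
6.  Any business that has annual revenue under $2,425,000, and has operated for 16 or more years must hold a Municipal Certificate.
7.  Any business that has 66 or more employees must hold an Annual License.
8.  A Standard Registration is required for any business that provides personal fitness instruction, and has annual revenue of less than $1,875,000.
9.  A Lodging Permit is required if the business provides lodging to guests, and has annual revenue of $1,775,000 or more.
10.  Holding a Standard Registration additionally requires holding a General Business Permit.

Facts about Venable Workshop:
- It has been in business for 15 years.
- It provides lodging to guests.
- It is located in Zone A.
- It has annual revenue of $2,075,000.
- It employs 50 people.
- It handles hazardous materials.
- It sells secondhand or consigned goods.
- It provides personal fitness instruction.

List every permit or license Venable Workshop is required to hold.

1. is located in Zone A; provides lodging to guests → General Business Certificate required.
2. years in business 15 ≤ 19 → Municipal Registration not required.
3. General Business Certificate is required → Municipal Authorization also required.
4. provides lodging to guests → Lodging Certificate required.
5. years in business 15 > 13; employees 50 < 52 → Standard Authorization required.
6. revenue $2,075,000 < $2,425,000; years in business 15 < 16 → Municipal Certificate not required.
7. employees 50 < 66 → Annual License not required.
8. provides personal fitness instruction; revenue $2,075,000 ≥ $1,875,000 → Standard Registration not required.
9. provides lodging to guests; revenue $2,075,000 ≥ $1,775,000 → Lodging Permit required.
10. Standard Registration is not required → no effect.

General Business Certificate, Lodging Certificate, Lodging Permit, Municipal Authorization, Standard Authorization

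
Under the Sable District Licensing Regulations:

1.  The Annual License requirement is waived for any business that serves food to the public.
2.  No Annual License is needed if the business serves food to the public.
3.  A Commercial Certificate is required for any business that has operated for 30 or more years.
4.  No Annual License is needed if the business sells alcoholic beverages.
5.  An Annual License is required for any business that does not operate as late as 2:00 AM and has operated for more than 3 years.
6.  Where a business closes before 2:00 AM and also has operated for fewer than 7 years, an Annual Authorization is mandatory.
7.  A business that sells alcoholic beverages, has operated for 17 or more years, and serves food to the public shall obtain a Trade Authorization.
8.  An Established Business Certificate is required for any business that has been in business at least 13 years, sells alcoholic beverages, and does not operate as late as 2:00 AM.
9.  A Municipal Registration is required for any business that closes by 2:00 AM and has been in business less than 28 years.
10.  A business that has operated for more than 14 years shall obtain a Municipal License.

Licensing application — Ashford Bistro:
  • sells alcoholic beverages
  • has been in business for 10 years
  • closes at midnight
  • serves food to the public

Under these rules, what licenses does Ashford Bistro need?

Municipal Registration

1. serves food to the public → exempt from Annual License.
2. serves food to the public → exempt from Annual License.
3. years in business 10 < 30 → Commercial Certificate not required.
4. sells alcoholic beverages → exempt from Annual License.
5. closes midnight, at/before 2:00 AM; years in business 10 > 3 → Annual License required.
6. closes midnight, at/before 2:00 AM; years in business 10 ≥ 7 → Annual Authorization not required.
7. sells alcoholic beverages; years in business 10 < 17; serves food to the public → Trade Authorization not required.
8. years in business 10 < 13; sells alcoholic beverages; closes midnight, at/before 2:00 AM → Established Business Certificate not required.
9. closes midnight, at/before 2:00 AM; years in business 10 < 28 → Municipal Registration required.
10. years in business 10 ≤ 14 → Municipal License not required.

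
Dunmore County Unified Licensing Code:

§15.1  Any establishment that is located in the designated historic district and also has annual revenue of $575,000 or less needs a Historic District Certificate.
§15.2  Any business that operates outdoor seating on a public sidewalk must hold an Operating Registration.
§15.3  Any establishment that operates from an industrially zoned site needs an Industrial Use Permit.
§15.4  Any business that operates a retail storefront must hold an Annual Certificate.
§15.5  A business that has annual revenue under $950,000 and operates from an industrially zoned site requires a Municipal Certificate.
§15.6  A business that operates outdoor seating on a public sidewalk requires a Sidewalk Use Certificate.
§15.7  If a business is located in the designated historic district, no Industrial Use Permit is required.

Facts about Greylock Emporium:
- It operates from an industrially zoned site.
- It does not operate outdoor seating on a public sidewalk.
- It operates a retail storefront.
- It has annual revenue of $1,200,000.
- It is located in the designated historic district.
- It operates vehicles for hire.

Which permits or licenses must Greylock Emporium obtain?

Annual Certificate

§15.1 is located in the designated historic district; revenue $1,200,000 > $575,000 → Historic District Certificate not required.
§15.2 does not operate outdoor seating on a public sidewalk → Operating Registration not required.
§15.3 operates from an industrially zoned site → Industrial Use Permit required.
§15.4 operates a retail storefront → Annual Certificate required.
§15.5 revenue $1,200,000 ≥ $950,000; operates from an industrially zoned site → Municipal Certificate not required.
§15.6 does not operate outdoor seating on a public sidewalk → Sidewalk Use Certificate not required.
§15.7 is located in the designated historic district → exempt from Industrial Use Permit.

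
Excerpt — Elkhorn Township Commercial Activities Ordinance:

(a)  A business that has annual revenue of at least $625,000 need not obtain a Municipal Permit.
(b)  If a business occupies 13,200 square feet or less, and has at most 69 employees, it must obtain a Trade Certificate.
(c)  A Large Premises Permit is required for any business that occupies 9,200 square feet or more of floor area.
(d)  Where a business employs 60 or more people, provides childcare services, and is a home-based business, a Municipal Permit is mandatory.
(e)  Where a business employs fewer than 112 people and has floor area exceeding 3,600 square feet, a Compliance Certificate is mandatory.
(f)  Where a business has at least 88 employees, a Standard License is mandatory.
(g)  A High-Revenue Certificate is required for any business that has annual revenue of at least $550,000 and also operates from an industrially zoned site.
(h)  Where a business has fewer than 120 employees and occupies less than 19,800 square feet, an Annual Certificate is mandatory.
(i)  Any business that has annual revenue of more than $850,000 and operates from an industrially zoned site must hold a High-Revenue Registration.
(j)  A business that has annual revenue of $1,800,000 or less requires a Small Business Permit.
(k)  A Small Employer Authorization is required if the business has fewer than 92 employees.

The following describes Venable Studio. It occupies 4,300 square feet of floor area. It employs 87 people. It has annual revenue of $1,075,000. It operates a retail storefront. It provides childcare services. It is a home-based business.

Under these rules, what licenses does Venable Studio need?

(a) revenue $1,075,000 ≥ $625,000 → exempt from Municipal Permit.
(b) floor area 4,300 square feet ≤ 13,200 square feet; employees 87 > 69 → Trade Certificate not required.
(c) floor area 4,300 square feet < 9,200 square feet → Large Premises Permit not required.
(d) employees 87 ≥ 60; provides childcare services; is a home-based business → Municipal Permit required.
(e) employees 87 < 112; floor area 4,300 square feet > 3,600 square feet → Compliance Certificate required.
(f) employees 87 < 88 → Standard License not required.
(g) revenue $1,075,000 ≥ $550,000; is a home-based business (not: operates from an industrially zoned site) → High-Revenue Certificate not required.
(h) employees 87 < 120; floor area 4,300 square feet < 19,800 square feet → Annual Certificate required.
(i) revenue $1,075,000 > $850,000; is a home-based business (not: operates from an industrially zoned site) → High-Revenue Registration not required.
(j) revenue $1,075,000 ≤ $1,800,000 → Small Business Permit required.
(k) employees 87 < 92 → Small Employer Authorization required.

Annual Certificate, Compliance Certificate, Small Business Permit, Small Employer Authorization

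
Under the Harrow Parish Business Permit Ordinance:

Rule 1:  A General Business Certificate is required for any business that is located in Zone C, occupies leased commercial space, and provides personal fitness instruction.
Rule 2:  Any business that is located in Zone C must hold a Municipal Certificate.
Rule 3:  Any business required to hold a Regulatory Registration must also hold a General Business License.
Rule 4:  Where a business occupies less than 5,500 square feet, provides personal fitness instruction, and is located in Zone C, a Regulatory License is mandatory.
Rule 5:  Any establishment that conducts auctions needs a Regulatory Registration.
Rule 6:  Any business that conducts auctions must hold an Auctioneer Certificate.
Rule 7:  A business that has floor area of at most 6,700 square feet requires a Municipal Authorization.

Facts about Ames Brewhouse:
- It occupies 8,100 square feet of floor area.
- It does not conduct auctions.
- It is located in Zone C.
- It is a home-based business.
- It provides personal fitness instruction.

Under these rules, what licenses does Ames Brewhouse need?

Rule 1: is located in Zone C; is a home-based business (not: occupies leased commercial space); provides personal fitness instruction → General Business Certificate not required.
Rule 2: is located in Zone C → Municipal Certificate required.
Rule 3: Regulatory Registration is not required → no effect.
Rule 4: floor area 8,100 square feet ≥ 5,500 square feet; provides personal fitness instruction; is located in Zone C → Regulatory License not required.
Rule 5: does not conduct auctions → Regulatory Registration not required.
Rule 6: does not conduct auctions → Auctioneer Certificate not required.
Rule 7: floor area 8,100 square feet > 6,700 square feet → Municipal Authorization not required.

Municipal Certificate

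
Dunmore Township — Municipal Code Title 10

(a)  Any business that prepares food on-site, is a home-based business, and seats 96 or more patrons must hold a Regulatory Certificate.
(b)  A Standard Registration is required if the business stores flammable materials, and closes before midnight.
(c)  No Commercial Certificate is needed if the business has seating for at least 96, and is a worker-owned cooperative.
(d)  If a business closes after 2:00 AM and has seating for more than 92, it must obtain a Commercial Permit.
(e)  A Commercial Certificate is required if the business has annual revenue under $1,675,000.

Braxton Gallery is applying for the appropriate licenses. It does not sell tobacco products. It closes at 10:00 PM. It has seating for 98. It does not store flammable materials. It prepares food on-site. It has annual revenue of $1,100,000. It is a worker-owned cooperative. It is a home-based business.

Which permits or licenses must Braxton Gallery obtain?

(a) prepares food on-site; is a home-based business; seating 98 ≥ 96 → Regulatory Certificate required.
(b) does not store flammable materials; closes 10:00 PM, at/before midnight → Standard Registration not required.
(c) seating 98 ≥ 96; is a worker-owned cooperative → exempt from Commercial Certificate.
(d) closes 10:00 PM, at/before 2:00 AM; seating 98 > 92 → Commercial Permit not required.
(e) revenue $1,100,000 < $1,675,000 → Commercial Certificate required.

Regulatory Certificate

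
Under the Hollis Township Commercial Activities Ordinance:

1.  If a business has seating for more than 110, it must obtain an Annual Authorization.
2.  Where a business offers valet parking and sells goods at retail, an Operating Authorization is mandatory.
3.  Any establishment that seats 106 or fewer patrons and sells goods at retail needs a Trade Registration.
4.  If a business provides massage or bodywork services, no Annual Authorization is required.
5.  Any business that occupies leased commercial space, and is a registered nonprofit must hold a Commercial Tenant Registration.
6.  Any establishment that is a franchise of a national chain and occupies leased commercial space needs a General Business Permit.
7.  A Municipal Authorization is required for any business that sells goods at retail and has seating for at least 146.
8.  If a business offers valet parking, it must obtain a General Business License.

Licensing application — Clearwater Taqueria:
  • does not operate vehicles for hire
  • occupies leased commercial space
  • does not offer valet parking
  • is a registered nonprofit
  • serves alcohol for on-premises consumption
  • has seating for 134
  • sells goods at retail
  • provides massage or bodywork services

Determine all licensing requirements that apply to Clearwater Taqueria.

Commercial Tenant Registration

1. seating 134 > 110 → Annual Authorization required.
2. does not offer valet parking; sells goods at retail → Operating Authorization not required.
3. seating 134 > 106; sells goods at retail → Trade Registration not required.
4. provides massage or bodywork services → exempt from Annual Authorization.
5. occupies leased commercial space; is a registered nonprofit → Commercial Tenant Registration required.
6. is a registered nonprofit (not: is a franchise of a national chain); occupies leased commercial space → General Business Permit not required.
7. sells goods at retail; seating 134 < 146 → Municipal Authorization not required.
8. does not offer valet parking → General Business License not required.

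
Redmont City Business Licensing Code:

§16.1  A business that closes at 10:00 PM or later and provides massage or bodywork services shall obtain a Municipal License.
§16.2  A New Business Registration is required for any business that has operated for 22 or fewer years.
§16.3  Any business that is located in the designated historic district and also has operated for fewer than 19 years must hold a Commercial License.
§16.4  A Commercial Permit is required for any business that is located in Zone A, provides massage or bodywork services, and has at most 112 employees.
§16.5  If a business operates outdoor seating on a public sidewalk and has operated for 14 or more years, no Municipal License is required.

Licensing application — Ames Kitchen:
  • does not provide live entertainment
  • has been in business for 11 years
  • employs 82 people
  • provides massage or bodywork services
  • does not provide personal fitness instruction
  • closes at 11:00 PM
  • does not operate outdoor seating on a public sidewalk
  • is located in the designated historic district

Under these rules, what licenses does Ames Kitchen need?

Commercial License, Municipal License, New Business Registration

§16.1 closes 11:00 PM, after 10:00 PM; provides massage or bodywork services → Municipal License required.
§16.2 years in business 11 ≤ 22 → New Business Registration required.
§16.3 is located in the designated historic district; years in business 11 < 19 → Commercial License required.
§16.4 is located in the designated historic district (not: is located in Zone A); provides massage or bodywork services; employees 82 ≤ 112 → Commercial Permit not required.
§16.5 does not operate outdoor seating on a public sidewalk; years in business 11 < 14 → Municipal License exemption does not apply.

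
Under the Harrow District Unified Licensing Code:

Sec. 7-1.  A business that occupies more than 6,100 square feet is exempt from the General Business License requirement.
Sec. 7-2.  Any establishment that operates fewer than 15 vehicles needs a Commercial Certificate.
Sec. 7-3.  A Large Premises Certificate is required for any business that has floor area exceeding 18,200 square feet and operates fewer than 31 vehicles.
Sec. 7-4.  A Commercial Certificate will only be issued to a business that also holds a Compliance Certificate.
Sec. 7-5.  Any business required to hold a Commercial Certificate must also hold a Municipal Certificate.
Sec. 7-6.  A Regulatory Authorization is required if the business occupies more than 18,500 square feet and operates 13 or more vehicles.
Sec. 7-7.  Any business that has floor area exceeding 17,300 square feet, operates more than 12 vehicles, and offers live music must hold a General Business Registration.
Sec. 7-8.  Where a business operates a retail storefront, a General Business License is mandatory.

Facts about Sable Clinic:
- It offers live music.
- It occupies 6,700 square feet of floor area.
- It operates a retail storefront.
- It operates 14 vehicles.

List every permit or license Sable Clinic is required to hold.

Sec. 7-1. floor area 6,700 square feet > 6,100 square feet → exempt from General Business License.
Sec. 7-2. vehicles 14 < 15 → Commercial Certificate required.
Sec. 7-3. floor area 6,700 square feet ≤ 18,200 square feet; vehicles 14 < 31 → Large Premises Certificate not required.
Sec. 7-4. Commercial Certificate is required → Compliance Certificate also required.
Sec. 7-5. Commercial Certificate is required → Municipal Certificate also required.
Sec. 7-6. floor area 6,700 square feet ≤ 18,500 square feet; vehicles 14 ≥ 13 → Regulatory Authorization not required.
Sec. 7-7. floor area 6,700 square feet ≤ 17,300 square feet; vehicles 14 > 12; offers live music → General Business Registration not required.
Sec. 7-8. operates a retail storefront → General Business License required.

Commercial Certificate, Compliance Certificate, Municipal Certificate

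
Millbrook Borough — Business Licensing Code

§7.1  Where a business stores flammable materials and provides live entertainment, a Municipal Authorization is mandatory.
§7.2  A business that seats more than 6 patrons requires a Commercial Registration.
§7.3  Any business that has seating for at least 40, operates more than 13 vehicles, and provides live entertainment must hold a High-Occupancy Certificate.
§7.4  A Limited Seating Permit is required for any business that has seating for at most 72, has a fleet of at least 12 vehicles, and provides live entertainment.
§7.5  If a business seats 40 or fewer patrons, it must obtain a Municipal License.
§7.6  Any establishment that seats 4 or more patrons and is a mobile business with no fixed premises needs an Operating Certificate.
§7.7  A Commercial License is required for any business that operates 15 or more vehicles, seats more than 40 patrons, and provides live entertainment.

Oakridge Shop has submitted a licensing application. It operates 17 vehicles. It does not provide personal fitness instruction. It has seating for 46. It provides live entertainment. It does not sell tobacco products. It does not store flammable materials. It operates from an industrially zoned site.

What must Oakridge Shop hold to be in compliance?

Commercial License, Commercial Registration, High-Occupancy Certificate, Limited Seating Permit

§7.1 does not store flammable materials; provides live entertainment → Municipal Authorization not required.
§7.2 seating 46 > 6 → Commercial Registration required.
§7.3 seating 46 ≥ 40; vehicles 17 > 13; provides live entertainment → High-Occupancy Certificate required.
§7.4 seating 46 ≤ 72; vehicles 17 ≥ 12; provides live entertainment → Limited Seating Permit required.
§7.5 seating 46 > 40 → Municipal License not required.
§7.6 seating 46 ≥ 4; operates from an industrially zoned site (not: is a mobile business with no fixed premises) → Operating Certificate not required.
§7.7 vehicles 17 ≥ 15; seating 46 > 40; provides live entertainment → Commercial License required.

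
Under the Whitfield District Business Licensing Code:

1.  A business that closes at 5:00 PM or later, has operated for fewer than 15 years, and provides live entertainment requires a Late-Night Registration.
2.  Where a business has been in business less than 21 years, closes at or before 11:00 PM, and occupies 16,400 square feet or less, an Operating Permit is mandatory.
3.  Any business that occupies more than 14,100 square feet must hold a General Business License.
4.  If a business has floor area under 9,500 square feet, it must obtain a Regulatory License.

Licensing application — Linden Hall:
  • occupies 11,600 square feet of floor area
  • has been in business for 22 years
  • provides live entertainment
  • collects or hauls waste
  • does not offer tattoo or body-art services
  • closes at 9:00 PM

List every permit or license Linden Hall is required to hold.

None

1. closes 9:00 PM, after 5:00 PM; years in business 22 ≥ 15; provides live entertainment → Late-Night Registration not required.
2. years in business 22 ≥ 21; closes 9:00 PM, at/before 11:00 PM; floor area 11,600 square feet ≤ 16,400 square feet → Operating Permit not required.
3. floor area 11,600 square feet ≤ 14,100 square feet → General Business License not required.
4. floor area 11,600 square feet ≥ 9,500 square feet → Regulatory License not required.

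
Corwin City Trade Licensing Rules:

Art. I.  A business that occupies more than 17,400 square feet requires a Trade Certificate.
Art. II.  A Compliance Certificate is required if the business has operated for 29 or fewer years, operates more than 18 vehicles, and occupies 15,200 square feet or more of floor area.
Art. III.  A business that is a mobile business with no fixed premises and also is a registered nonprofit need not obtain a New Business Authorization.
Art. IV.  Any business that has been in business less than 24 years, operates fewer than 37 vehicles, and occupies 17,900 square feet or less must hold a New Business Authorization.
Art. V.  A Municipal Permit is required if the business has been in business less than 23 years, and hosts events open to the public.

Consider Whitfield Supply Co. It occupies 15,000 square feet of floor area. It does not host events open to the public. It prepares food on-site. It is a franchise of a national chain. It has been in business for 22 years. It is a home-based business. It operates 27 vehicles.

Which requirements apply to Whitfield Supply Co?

New Business Authorization

Art. I. floor area 15,000 square feet ≤ 17,400 square feet → Trade Certificate not required.
Art. II. years in business 22 ≤ 29; vehicles 27 > 18; floor area 15,000 square feet < 15,200 square feet → Compliance Certificate not required.
Art. III. is a home-based business (not: is a mobile business with no fixed premises); is a franchise of a national chain (not: is a registered nonprofit) → New Business Authorization exemption does not apply.
Art. IV. years in business 22 < 24; vehicles 27 < 37; floor area 15,000 square feet ≤ 17,900 square feet → New Business Authorization required.
Art. V. years in business 22 < 23; does not host events open to the public → Municipal Permit not required.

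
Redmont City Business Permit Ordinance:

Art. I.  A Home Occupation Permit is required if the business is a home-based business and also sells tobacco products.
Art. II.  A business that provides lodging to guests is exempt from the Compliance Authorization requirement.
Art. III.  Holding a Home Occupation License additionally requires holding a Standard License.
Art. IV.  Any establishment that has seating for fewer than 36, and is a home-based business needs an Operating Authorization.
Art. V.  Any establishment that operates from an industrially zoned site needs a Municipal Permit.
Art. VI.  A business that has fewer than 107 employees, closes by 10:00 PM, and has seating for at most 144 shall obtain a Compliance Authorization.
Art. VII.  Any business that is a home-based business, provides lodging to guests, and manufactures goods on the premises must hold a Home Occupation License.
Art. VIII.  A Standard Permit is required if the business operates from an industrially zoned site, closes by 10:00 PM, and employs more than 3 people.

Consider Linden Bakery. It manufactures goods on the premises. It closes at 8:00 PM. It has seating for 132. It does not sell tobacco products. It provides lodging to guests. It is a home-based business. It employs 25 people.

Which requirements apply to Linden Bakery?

Art. I. is a home-based business; does not sell tobacco products → Home Occupation Permit not required.
Art. II. provides lodging to guests → exempt from Compliance Authorization.
Art. III. Home Occupation License is required → Standard License also required.
Art. IV. seating 132 ≥ 36; is a home-based business → Operating Authorization not required.
Art. V. is a home-based business (not: operates from an industrially zoned site) → Municipal Permit not required.
Art. VI. employees 25 < 107; closes 8:00 PM, at/before 10:00 PM; seating 132 ≤ 144 → Compliance Authorization required.
Art. VII. is a home-based business; provides lodging to guests; manufactures goods on the premises → Home Occupation License required.
Art. VIII. is a home-based business (not: operates from an industrially zoned site); closes 8:00 PM, at/before 10:00 PM; employees 25 > 3 → Standard Permit not required.

Home Occupation License, Standard License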